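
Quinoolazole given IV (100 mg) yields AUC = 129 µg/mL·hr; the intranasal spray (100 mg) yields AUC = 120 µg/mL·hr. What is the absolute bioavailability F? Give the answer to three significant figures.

F = 0.930

F = (AUC_ev / D_ev) / (AUC_iv / D_iv)
  = (120/100) / (129/100)
  = 1.2 / 1.29 = 0.9302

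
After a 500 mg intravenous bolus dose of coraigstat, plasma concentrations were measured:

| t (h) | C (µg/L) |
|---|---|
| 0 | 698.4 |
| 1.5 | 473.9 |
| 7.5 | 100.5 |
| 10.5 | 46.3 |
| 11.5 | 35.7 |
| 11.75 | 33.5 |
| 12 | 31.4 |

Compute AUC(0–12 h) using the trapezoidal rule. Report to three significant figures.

Trapezoidal AUC_0→12:
  [0→1.5]: (698.4+473.9)/2 × 1.5 = 879.225
  [1.5→7.5]: (473.9+100.5)/2 × 6 = 1723.2
  [7.5→10.5]: (100.5+46.3)/2 × 3 = 220.2
  [10.5→11.5]: (46.3+35.7)/2 × 1 = 41.0
  [11.5→11.75]: (35.7+33.5)/2 × 0.25 = 8.65
  [11.75→12]: (33.5+31.4)/2 × 0.25 = 8.1125
  Sum = 2880.3875 µg/L·h

AUC = 2880 µg/L·h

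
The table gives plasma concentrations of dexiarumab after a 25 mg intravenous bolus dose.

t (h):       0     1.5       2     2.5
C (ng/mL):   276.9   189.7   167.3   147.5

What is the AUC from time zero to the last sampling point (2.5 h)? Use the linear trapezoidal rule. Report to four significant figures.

AUC = 517.9 ng/mL·h

Trapezoidal AUC_0→2.5:
  [0→1.5]: (276.9+189.7)/2 × 1.5 = 349.95
  [1.5→2]: (189.7+167.3)/2 × 0.5 = 89.25
  [2→2.5]: (167.3+147.5)/2 × 0.5 = 78.7
  Sum = 517.9 ng/mL·h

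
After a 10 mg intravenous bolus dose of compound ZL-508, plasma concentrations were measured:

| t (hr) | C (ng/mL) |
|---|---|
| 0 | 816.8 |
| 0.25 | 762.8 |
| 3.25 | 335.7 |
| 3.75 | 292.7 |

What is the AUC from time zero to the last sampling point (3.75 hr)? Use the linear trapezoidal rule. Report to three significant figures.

AUC = 2000 ng/mL·hr

Trapezoidal AUC_0→3.75:
  [0→0.25]: (816.8+762.8)/2 × 0.25 = 197.45
  [0.25→3.25]: (762.8+335.7)/2 × 3 = 1647.75
  [3.25→3.75]: (335.7+292.7)/2 × 0.5 = 157.1
  Sum = 2002.3 ng/mL·hr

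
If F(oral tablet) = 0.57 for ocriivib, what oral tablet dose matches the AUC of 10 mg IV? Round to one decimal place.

D_oral = 17.5 mg

For equal systemic exposure: F × D_ev = D_iv
D_ev = D_iv / F = 10 / 0.57 = 17.5439 mg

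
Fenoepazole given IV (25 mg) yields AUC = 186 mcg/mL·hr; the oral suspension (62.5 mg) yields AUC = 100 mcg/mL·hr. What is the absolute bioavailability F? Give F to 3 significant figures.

F = (AUC_ev / D_ev) / (AUC_iv / D_iv)
  = (100/62.5) / (186/25)
  = 1.6 / 7.44 = 0.2151

F = 0.215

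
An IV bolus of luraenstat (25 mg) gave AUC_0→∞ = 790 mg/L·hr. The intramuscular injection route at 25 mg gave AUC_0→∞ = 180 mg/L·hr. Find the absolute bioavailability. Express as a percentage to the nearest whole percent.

F = (AUC_ev / D_ev) / (AUC_iv / D_iv)
  = (180/25) / (790/25)
  = 7.2 / 31.6 = 0.2278
  = 22.78%

F = 23%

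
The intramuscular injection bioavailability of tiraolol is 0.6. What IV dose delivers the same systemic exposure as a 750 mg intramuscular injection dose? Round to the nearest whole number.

Systemic exposure from an extravascular dose = F × D_ev, so the equivalent IV dose is F × D_ev.
D_iv = F × D_ev = 0.6 × 750 = 450 mg

D_iv = 450 mg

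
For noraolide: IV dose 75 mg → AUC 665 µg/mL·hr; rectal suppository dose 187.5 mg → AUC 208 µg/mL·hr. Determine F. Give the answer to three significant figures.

F = 0.125

F = (AUC_ev / D_ev) / (AUC_iv / D_iv)
  = (208/187.5) / (665/75)
  = 1.10933 / 8.86667 = 0.1251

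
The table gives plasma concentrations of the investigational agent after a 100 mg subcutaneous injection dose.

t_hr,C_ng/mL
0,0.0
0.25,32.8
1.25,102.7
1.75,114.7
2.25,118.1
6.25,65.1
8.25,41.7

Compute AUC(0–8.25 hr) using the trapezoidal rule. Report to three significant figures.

Trapezoidal AUC_0→8.25:
  [0→0.25]: (0.0+32.8)/2 × 0.25 = 4.1
  [0.25→1.25]: (32.8+102.7)/2 × 1 = 67.75
  [1.25→1.75]: (102.7+114.7)/2 × 0.5 = 54.35
  [1.75→2.25]: (114.7+118.1)/2 × 0.5 = 58.2
  [2.25→6.25]: (118.1+65.1)/2 × 4 = 366.4
  [6.25→8.25]: (65.1+41.7)/2 × 2 = 106.8
  Sum = 657.6 ng/mL·hr

AUC = 658 ng/mL·hr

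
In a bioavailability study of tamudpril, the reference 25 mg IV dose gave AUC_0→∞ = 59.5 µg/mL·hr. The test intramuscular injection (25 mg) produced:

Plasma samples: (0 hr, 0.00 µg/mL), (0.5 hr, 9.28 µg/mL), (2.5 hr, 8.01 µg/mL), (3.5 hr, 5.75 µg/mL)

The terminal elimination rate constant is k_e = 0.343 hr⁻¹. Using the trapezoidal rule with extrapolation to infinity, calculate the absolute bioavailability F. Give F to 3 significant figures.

F = 0.727

Trapezoidal AUC_0→3.5 (intramuscular injection):
  [0→0.5]: (0.00+9.28)/2 × 0.5 = 2.32
  [0.5→2.5]: (9.28+8.01)/2 × 2 = 17.29
  [2.5→3.5]: (8.01+5.75)/2 × 1 = 6.88
  Sum = 26.49 µg/mL·hr
Tail: C_last/k_e = 5.75/0.343 = 16.764
AUC_0→∞ (intramuscular injection) = 26.49 + 16.764 = 43.254 µg/mL·hr
F = (AUC_ev/D_ev)/(AUC_iv/D_iv) = (43.254/25)/(59.5/25) = 1.73016/2.38 = 0.7270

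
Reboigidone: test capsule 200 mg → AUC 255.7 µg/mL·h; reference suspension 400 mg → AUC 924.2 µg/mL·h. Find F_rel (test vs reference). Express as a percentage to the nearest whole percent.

F_rel = 55%

F_rel = (AUC_test/D_test) / (AUC_ref/D_ref)
      = (255.7/200) / (924.2/400)
      = 1.2785 / 2.3105 = 0.5533 = 55.33%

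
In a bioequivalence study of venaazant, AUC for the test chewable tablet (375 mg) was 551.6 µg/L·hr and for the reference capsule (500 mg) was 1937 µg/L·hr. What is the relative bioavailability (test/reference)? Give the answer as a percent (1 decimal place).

F_rel = (AUC_test/D_test) / (AUC_ref/D_ref)
      = (551.6/375) / (1937/500)
      = 1.47093 / 3.874 = 0.3797 = 37.97%

F_rel = 38.0%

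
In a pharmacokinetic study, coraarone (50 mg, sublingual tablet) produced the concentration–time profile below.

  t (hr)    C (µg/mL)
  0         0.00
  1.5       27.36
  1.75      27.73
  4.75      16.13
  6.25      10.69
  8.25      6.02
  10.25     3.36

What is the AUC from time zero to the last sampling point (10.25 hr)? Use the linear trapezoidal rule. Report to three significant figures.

Trapezoidal AUC_0→10.25:
  [0→1.5]: (0.00+27.36)/2 × 1.5 = 20.52
  [1.5→1.75]: (27.36+27.73)/2 × 0.25 = 6.88625
  [1.75→4.75]: (27.73+16.13)/2 × 3 = 65.79
  [4.75→6.25]: (16.13+10.69)/2 × 1.5 = 20.115
  [6.25→8.25]: (10.69+6.02)/2 × 2 = 16.71
  [8.25→10.25]: (6.02+3.36)/2 × 2 = 9.38
  Sum = 139.40125 µg/mL·hr

AUC = 139 µg/mL·hr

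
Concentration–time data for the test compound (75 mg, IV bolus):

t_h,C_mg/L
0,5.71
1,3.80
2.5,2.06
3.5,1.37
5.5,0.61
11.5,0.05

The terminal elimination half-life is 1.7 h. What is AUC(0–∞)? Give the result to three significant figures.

AUC = 14.9 mg/L·h

Trapezoidal AUC_0→11.5:
  [0→1]: (5.71+3.80)/2 × 1 = 4.755
  [1→2.5]: (3.80+2.06)/2 × 1.5 = 4.395
  [2.5→3.5]: (2.06+1.37)/2 × 1 = 1.715
  [3.5→5.5]: (1.37+0.61)/2 × 2 = 1.98
  [5.5→11.5]: (0.61+0.05)/2 × 6 = 1.98
  Sum = 14.825 mg/L·h
k_e = ln2 / t½ = 0.693147 / 1.7 = 0.4077 h^-1
Extrapolated tail: C_last / k_e = 0.05 / 0.4077 = 0.123
AUC_0→∞ = 14.825 + 0.123 = 14.948 mg/L·h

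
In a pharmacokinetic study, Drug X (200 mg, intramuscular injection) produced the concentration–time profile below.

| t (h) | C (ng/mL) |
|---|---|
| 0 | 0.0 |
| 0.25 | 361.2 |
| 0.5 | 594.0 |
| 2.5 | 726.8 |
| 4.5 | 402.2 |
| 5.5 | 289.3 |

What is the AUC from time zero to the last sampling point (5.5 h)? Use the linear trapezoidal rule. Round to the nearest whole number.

AUC = 2960 ng/mL·h

Trapezoidal AUC_0→5.5:
  [0→0.25]: (0.0+361.2)/2 × 0.25 = 45.15
  [0.25→0.5]: (361.2+594.0)/2 × 0.25 = 119.4
  [0.5→2.5]: (594.0+726.8)/2 × 2 = 1320.8
  [2.5→4.5]: (726.8+402.2)/2 × 2 = 1129.0
  [4.5→5.5]: (402.2+289.3)/2 × 1 = 345.75
  Sum = 2960.1 ng/mL·h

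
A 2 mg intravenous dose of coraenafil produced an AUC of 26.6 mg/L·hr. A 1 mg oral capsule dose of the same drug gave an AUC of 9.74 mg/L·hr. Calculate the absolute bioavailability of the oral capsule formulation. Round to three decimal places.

F = (AUC_ev / D_ev) / (AUC_iv / D_iv)
  = (9.74/1) / (26.6/2)
  = 9.74 / 13.3 = 0.7323

F = 0.732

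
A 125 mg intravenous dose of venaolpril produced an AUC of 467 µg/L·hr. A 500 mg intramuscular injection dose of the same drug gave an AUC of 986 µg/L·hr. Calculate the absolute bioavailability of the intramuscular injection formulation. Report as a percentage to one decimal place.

F = (AUC_ev / D_ev) / (AUC_iv / D_iv)
  = (986/500) / (467/125)
  = 1.972 / 3.736 = 0.5278
  = 52.78%

F = 52.8%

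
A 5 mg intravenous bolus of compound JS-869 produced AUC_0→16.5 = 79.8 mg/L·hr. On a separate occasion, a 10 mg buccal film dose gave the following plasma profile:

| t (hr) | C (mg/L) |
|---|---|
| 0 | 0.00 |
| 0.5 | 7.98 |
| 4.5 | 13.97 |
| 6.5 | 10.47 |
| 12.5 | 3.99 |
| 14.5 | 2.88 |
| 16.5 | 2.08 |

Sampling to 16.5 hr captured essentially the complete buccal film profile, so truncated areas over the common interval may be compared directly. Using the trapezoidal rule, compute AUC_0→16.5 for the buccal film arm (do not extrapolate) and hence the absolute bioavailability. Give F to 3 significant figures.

Trapezoidal AUC_0→16.5 (buccal film):
  [0→0.5]: (0.00+7.98)/2 × 0.5 = 1.995
  [0.5→4.5]: (7.98+13.97)/2 × 4 = 43.9
  [4.5→6.5]: (13.97+10.47)/2 × 2 = 24.44
  [6.5→12.5]: (10.47+3.99)/2 × 6 = 43.38
  [12.5→14.5]: (3.99+2.88)/2 × 2 = 6.87
  [14.5→16.5]: (2.88+2.08)/2 × 2 = 4.96
  Sum = 125.545 mg/L·hr
F = (AUC_ev/D_ev)/(AUC_iv/D_iv) = (125.545/10)/(79.8/5) = 12.5545/15.96 = 0.7866

F = 0.787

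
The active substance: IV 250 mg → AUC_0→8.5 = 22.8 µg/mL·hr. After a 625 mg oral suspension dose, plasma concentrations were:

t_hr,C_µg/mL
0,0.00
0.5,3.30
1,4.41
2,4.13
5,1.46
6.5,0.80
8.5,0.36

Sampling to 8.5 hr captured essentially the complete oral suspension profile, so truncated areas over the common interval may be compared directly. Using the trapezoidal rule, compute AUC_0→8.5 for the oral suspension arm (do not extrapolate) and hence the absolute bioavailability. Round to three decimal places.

F = 0.320

Trapezoidal AUC_0→8.5 (oral suspension):
  [0→0.5]: (0.00+3.30)/2 × 0.5 = 0.825
  [0.5→1]: (3.30+4.41)/2 × 0.5 = 1.9275
  [1→2]: (4.41+4.13)/2 × 1 = 4.27
  [2→5]: (4.13+1.46)/2 × 3 = 8.385
  [5→6.5]: (1.46+0.80)/2 × 1.5 = 1.695
  [6.5→8.5]: (0.80+0.36)/2 × 2 = 1.16
  Sum = 18.2625 µg/mL·hr
F = (AUC_ev/D_ev)/(AUC_iv/D_iv) = (18.2625/625)/(22.8/250) = 0.02922/0.0912 = 0.3204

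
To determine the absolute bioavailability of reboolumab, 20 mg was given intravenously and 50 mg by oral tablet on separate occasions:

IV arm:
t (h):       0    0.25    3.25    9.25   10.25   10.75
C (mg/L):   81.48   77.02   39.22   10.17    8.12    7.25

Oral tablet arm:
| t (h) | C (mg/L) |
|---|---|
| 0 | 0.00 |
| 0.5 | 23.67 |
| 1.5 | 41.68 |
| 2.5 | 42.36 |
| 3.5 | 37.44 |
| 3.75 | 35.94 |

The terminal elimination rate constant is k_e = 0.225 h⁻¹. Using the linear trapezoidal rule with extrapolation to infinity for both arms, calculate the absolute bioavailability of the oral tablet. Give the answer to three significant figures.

F = 0.299

Trapezoidal AUC_0→10.75 (IV):
  [0→0.25]: (81.48+77.02)/2 × 0.25 = 19.8125
  [0.25→3.25]: (77.02+39.22)/2 × 3 = 174.36
  [3.25→9.25]: (39.22+10.17)/2 × 6 = 148.17
  [9.25→10.25]: (10.17+8.12)/2 × 1 = 9.145
  [10.25→10.75]: (8.12+7.25)/2 × 0.5 = 3.8425
  Sum = 355.33 mg/L·h
IV tail: 7.25/0.225 = 32.222; AUC_iv,0→∞ = 355.33 + 32.222 = 387.552 mg/L·h
Trapezoidal AUC_0→3.75 (oral tablet):
  [0→0.5]: (0.00+23.67)/2 × 0.5 = 5.9175
  [0.5→1.5]: (23.67+41.68)/2 × 1 = 32.675
  [1.5→2.5]: (41.68+42.36)/2 × 1 = 42.02
  [2.5→3.5]: (42.36+37.44)/2 × 1 = 39.9
  [3.5→3.75]: (37.44+35.94)/2 × 0.25 = 9.1725
  Sum = 129.685 mg/L·h
oral tablet tail: 35.94/0.225 = 159.733; AUC_ev,0→∞ = 129.685 + 159.733 = 289.418 mg/L·h
F = (AUC_ev/D_ev)/(AUC_iv/D_iv) = (289.418/50)/(387.552/20) = 5.78836/19.3776 = 0.2987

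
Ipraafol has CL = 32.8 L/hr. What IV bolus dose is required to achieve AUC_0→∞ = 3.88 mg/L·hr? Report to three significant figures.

Dose = 127 mg

Dose_iv = CL × AUC_0→∞
     = 32.8 × 3.88 = 127.264 mg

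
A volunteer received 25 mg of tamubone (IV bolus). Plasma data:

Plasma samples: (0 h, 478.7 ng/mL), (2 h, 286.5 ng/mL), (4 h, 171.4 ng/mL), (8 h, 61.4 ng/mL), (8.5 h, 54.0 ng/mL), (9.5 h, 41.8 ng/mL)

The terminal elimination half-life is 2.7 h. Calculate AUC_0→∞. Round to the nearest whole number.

AUC = 1928 ng/mL·h

Trapezoidal AUC_0→9.5:
  [0→2]: (478.7+286.5)/2 × 2 = 765.2
  [2→4]: (286.5+171.4)/2 × 2 = 457.9
  [4→8]: (171.4+61.4)/2 × 4 = 465.6
  [8→8.5]: (61.4+54.0)/2 × 0.5 = 28.85
  [8.5→9.5]: (54.0+41.8)/2 × 1 = 47.9
  Sum = 1765.45 ng/mL·h
k_e = ln2 / t½ = 0.693147 / 2.7 = 0.2567 h^-1
Extrapolated tail: C_last / k_e = 41.8 / 0.2567 = 162.836
AUC_0→∞ = 1765.45 + 162.836 = 1928.286 ng/mL·h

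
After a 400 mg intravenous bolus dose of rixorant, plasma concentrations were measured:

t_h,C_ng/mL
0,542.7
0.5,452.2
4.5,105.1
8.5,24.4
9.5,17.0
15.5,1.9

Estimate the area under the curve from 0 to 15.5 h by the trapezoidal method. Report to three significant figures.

AUC = 1700 ng/mL·h

Trapezoidal AUC_0→15.5:
  [0→0.5]: (542.7+452.2)/2 × 0.5 = 248.725
  [0.5→4.5]: (452.2+105.1)/2 × 4 = 1114.6
  [4.5→8.5]: (105.1+24.4)/2 × 4 = 259.0
  [8.5→9.5]: (24.4+17.0)/2 × 1 = 20.7
  [9.5→15.5]: (17.0+1.9)/2 × 6 = 56.7
  Sum = 1699.725 ng/mL·h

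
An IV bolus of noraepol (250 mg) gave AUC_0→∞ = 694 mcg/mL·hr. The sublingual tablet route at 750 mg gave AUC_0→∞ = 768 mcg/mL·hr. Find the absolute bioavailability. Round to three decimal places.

F = (AUC_ev / D_ev) / (AUC_iv / D_iv)
  = (768/750) / (694/250)
  = 1.024 / 2.776 = 0.3689

F = 0.369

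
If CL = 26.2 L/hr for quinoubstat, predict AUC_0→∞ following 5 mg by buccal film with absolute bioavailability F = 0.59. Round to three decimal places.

AUC = 0.113 mg/L·hr

AUC_0→∞ = F × Dose / CL
        = 0.59 × 5 / 26.2 = 0.112595 mg/L·hr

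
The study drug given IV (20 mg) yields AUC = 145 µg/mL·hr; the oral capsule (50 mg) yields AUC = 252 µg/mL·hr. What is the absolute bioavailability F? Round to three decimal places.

F = (AUC_ev / D_ev) / (AUC_iv / D_iv)
  = (252/50) / (145/20)
  = 5.04 / 7.25 = 0.6952

F = 0.695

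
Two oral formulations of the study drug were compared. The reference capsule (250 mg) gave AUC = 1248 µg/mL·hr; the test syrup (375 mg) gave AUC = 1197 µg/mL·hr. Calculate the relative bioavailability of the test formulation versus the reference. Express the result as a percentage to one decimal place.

F_rel = 63.9%

F_rel = (AUC_test/D_test) / (AUC_ref/D_ref)
      = (1197/375) / (1248/250)
      = 3.192 / 4.992 = 0.6394 = 63.94%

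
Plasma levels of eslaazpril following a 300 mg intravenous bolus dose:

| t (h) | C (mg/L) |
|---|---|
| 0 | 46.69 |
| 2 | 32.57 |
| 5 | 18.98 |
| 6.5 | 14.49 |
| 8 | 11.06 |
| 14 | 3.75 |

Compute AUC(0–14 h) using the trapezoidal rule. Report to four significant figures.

AUC = 245.3 mg/L·h

Trapezoidal AUC_0→14:
  [0→2]: (46.69+32.57)/2 × 2 = 79.26
  [2→5]: (32.57+18.98)/2 × 3 = 77.325
  [5→6.5]: (18.98+14.49)/2 × 1.5 = 25.1025
  [6.5→8]: (14.49+11.06)/2 × 1.5 = 19.1625
  [8→14]: (11.06+3.75)/2 × 6 = 44.43
  Sum = 245.28 mg/L·h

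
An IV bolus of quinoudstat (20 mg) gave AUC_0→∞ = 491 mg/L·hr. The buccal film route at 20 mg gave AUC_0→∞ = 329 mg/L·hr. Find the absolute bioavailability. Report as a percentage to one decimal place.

F = 67.0%

F = (AUC_ev / D_ev) / (AUC_iv / D_iv)
  = (329/20) / (491/20)
  = 16.45 / 24.55 = 0.6701
  = 67.01%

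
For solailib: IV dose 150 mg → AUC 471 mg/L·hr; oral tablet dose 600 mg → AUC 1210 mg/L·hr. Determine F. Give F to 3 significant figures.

F = 0.642

F = (AUC_ev / D_ev) / (AUC_iv / D_iv)
  = (1210/600) / (471/150)
  = 2.01667 / 3.14 = 0.6423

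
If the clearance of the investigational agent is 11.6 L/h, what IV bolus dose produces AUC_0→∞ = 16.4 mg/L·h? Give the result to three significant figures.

Dose_iv = CL × AUC_0→∞
     = 11.6 × 16.4 = 190.24 mg

Dose = 190 mg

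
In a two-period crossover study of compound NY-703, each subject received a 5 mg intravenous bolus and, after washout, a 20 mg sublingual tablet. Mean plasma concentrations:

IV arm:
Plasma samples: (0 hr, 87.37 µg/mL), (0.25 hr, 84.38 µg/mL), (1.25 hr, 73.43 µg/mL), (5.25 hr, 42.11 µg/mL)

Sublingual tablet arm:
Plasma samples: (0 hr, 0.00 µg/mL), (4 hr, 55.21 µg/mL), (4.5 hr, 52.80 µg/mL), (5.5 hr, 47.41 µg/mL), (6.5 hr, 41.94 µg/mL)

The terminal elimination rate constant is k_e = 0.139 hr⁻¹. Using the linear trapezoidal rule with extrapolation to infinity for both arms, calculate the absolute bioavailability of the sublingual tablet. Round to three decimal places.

F = 0.210

Trapezoidal AUC_0→5.25 (IV):
  [0→0.25]: (87.37+84.38)/2 × 0.25 = 21.46875
  [0.25→1.25]: (84.38+73.43)/2 × 1 = 78.905
  [1.25→5.25]: (73.43+42.11)/2 × 4 = 231.08
  Sum = 331.45375 µg/mL·hr
IV tail: 42.11/0.139 = 302.950; AUC_iv,0→∞ = 331.45375 + 302.950 = 634.40375 µg/mL·hr
Trapezoidal AUC_0→6.5 (sublingual tablet):
  [0→4]: (0.00+55.21)/2 × 4 = 110.42
  [4→4.5]: (55.21+52.80)/2 × 0.5 = 27.0025
  [4.5→5.5]: (52.80+47.41)/2 × 1 = 50.105
  [5.5→6.5]: (47.41+41.94)/2 × 1 = 44.675
  Sum = 232.2025 µg/mL·hr
sublingual tablet tail: 41.94/0.139 = 301.727; AUC_ev,0→∞ = 232.2025 + 301.727 = 533.9295 µg/mL·hr
F = (AUC_ev/D_ev)/(AUC_iv/D_iv) = (533.9295/20)/(634.40375/5) = 26.696475/126.88075 = 0.2104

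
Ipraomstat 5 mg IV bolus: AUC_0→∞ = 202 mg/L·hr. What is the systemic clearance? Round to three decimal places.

CL = 0.025 L/hr

CL = Dose_iv / AUC_0→∞
   = 5 / 202 = 0.0247525 L/hr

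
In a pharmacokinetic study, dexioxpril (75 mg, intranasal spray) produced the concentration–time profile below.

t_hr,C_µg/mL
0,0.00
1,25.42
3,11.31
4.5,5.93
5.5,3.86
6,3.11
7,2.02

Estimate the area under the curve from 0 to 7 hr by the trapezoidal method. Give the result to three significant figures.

Trapezoidal AUC_0→7:
  [0→1]: (0.00+25.42)/2 × 1 = 12.71
  [1→3]: (25.42+11.31)/2 × 2 = 36.73
  [3→4.5]: (11.31+5.93)/2 × 1.5 = 12.93
  [4.5→5.5]: (5.93+3.86)/2 × 1 = 4.895
  [5.5→6]: (3.86+3.11)/2 × 0.5 = 1.7425
  [6→7]: (3.11+2.02)/2 × 1 = 2.565
  Sum = 71.5725 µg/mL·hr

AUC = 71.6 µg/mL·hr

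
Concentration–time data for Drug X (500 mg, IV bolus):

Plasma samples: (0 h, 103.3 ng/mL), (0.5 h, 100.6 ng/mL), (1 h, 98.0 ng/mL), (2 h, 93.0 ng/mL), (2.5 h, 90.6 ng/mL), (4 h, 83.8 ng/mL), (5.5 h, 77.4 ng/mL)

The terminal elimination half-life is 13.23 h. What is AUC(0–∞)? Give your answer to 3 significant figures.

Trapezoidal AUC_0→5.5:
  [0→0.5]: (103.3+100.6)/2 × 0.5 = 50.975
  [0.5→1]: (100.6+98.0)/2 × 0.5 = 49.65
  [1→2]: (98.0+93.0)/2 × 1 = 95.5
  [2→2.5]: (93.0+90.6)/2 × 0.5 = 45.9
  [2.5→4]: (90.6+83.8)/2 × 1.5 = 130.8
  [4→5.5]: (83.8+77.4)/2 × 1.5 = 120.9
  Sum = 493.725 ng/mL·h
k_e = ln2 / t½ = 0.693147 / 13.23 = 0.0524 h^-1
Extrapolated tail: C_last / k_e = 77.4 / 0.0524 = 1477.099
AUC_0→∞ = 493.725 + 1477.099 = 1970.824 ng/mL·h

AUC = 1970 ng/mL·h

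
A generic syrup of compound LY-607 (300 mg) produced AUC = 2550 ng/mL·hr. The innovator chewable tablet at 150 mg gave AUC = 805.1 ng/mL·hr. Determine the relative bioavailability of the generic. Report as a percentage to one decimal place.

F_rel = 158.4%

F_rel = (AUC_test/D_test) / (AUC_ref/D_ref)
      = (2550/300) / (805.1/150)
      = 8.5 / 5.36733 = 1.5837 = 158.37%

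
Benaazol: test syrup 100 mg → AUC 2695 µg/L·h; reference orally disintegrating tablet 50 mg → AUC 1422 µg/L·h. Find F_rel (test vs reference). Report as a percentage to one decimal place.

F_rel = (AUC_test/D_test) / (AUC_ref/D_ref)
      = (2695/100) / (1422/50)
      = 26.95 / 28.44 = 0.9476 = 94.76%

F_rel = 94.8%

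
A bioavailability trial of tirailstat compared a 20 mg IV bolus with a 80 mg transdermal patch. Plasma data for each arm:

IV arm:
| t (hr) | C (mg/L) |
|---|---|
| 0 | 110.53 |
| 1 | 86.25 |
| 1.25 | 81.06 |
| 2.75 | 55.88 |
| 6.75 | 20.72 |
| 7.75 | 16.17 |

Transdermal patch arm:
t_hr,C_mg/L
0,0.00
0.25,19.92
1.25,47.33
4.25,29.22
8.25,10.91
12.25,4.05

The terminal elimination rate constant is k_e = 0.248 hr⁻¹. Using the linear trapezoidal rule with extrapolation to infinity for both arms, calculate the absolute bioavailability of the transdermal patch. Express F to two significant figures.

Trapezoidal AUC_0→7.75 (IV):
  [0→1]: (110.53+86.25)/2 × 1 = 98.39
  [1→1.25]: (86.25+81.06)/2 × 0.25 = 20.91375
  [1.25→2.75]: (81.06+55.88)/2 × 1.5 = 102.705
  [2.75→6.75]: (55.88+20.72)/2 × 4 = 153.2
  [6.75→7.75]: (20.72+16.17)/2 × 1 = 18.445
  Sum = 393.65375 mg/L·hr
IV tail: 16.17/0.248 = 65.202; AUC_iv,0→∞ = 393.65375 + 65.202 = 458.85575 mg/L·hr
Trapezoidal AUC_0→12.25 (transdermal patch):
  [0→0.25]: (0.00+19.92)/2 × 0.25 = 2.49
  [0.25→1.25]: (19.92+47.33)/2 × 1 = 33.625
  [1.25→4.25]: (47.33+29.22)/2 × 3 = 114.825
  [4.25→8.25]: (29.22+10.91)/2 × 4 = 80.26
  [8.25→12.25]: (10.91+4.05)/2 × 4 = 29.92
  Sum = 261.12 mg/L·hr
transdermal patch tail: 4.05/0.248 = 16.331; AUC_ev,0→∞ = 261.12 + 16.331 = 277.451 mg/L·hr
F = (AUC_ev/D_ev)/(AUC_iv/D_iv) = (277.451/80)/(458.85575/20) = 3.4681375/22.9428 = 0.1512

F = 0.15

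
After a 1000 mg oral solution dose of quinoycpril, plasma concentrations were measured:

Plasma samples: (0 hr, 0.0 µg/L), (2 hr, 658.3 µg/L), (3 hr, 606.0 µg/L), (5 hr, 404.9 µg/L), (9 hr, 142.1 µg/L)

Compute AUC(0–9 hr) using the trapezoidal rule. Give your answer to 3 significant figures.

Trapezoidal AUC_0→9:
  [0→2]: (0.0+658.3)/2 × 2 = 658.3
  [2→3]: (658.3+606.0)/2 × 1 = 632.15
  [3→5]: (606.0+404.9)/2 × 2 = 1010.9
  [5→9]: (404.9+142.1)/2 × 4 = 1094.0
  Sum = 3395.35 µg/L·hr

AUC = 3400 µg/L·hr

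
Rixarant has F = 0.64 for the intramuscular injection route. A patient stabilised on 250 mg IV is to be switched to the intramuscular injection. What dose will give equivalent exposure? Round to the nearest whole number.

For equal systemic exposure: F × D_ev = D_iv
D_ev = D_iv / F = 250 / 0.64 = 390.625 mg

D_intramuscular = 391 mg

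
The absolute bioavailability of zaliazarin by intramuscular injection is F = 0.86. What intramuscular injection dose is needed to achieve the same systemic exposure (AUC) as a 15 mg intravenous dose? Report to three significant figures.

For equal systemic exposure: F × D_ev = D_iv
D_ev = D_iv / F = 15 / 0.86 = 17.4419 mg

D_intramuscular = 17.4 mg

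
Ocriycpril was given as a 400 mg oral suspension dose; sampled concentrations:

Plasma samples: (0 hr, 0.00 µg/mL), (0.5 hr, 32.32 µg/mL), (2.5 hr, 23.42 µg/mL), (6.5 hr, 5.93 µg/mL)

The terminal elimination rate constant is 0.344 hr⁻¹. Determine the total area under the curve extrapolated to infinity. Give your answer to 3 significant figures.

Trapezoidal AUC_0→6.5:
  [0→0.5]: (0.00+32.32)/2 × 0.5 = 8.08
  [0.5→2.5]: (32.32+23.42)/2 × 2 = 55.74
  [2.5→6.5]: (23.42+5.93)/2 × 4 = 58.7
  Sum = 122.52 µg/mL·hr
Extrapolated tail: C_last / k_e = 5.93 / 0.344 = 17.238
AUC_0→∞ = 122.52 + 17.238 = 139.758 µg/mL·hr

AUC = 140 µg/mL·hr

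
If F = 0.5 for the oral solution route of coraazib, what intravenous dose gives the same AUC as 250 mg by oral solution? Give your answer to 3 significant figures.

Systemic exposure from an extravascular dose = F × D_ev, so the equivalent IV dose is F × D_ev.
D_iv = F × D_ev = 0.5 × 250 = 125 mg

D_iv = 125 mg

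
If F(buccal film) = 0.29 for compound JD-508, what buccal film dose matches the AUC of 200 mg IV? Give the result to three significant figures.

For equal systemic exposure: F × D_ev = D_iv
D_ev = D_iv / F = 200 / 0.29 = 689.655 mg

D_buccal = 690 mg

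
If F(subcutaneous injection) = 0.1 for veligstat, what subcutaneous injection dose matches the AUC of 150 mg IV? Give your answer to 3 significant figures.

D_subcutaneous = 1500 mg

For equal systemic exposure: F × D_ev = D_iv
D_ev = D_iv / F = 150 / 0.1 = 1500 mg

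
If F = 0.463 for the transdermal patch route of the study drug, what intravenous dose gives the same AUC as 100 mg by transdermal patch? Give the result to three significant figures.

Systemic exposure from an extravascular dose = F × D_ev, so the equivalent IV dose is F × D_ev.
D_iv = F × D_ev = 0.463 × 100 = 46.3 mg

D_iv = 46.3 mg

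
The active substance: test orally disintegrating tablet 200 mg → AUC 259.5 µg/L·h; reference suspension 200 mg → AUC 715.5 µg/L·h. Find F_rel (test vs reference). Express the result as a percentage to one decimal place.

F_rel = (AUC_test/D_test) / (AUC_ref/D_ref)
      = (259.5/200) / (715.5/200)
      = 1.2975 / 3.5775 = 0.3627 = 36.27%

F_rel = 36.3%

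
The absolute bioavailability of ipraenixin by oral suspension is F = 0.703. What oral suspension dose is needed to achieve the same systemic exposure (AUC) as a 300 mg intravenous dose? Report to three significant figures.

D_oral = 427 mg

For equal systemic exposure: F × D_ev = D_iv
D_ev = D_iv / F = 300 / 0.703 = 426.743 mg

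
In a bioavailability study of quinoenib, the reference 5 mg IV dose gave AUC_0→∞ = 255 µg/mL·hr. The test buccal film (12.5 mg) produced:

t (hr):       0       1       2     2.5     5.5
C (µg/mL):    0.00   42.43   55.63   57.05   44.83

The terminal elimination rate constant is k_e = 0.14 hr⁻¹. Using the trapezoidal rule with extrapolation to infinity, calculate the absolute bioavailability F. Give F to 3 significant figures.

F = 0.896

Trapezoidal AUC_0→5.5 (buccal film):
  [0→1]: (0.00+42.43)/2 × 1 = 21.215
  [1→2]: (42.43+55.63)/2 × 1 = 49.03
  [2→2.5]: (55.63+57.05)/2 × 0.5 = 28.17
  [2.5→5.5]: (57.05+44.83)/2 × 3 = 152.82
  Sum = 251.235 µg/mL·hr
Tail: C_last/k_e = 44.83/0.14 = 320.214
AUC_0→∞ (buccal film) = 251.235 + 320.214 = 571.449 µg/mL·hr
F = (AUC_ev/D_ev)/(AUC_iv/D_iv) = (571.449/12.5)/(255/5) = 45.71592/51 = 0.8964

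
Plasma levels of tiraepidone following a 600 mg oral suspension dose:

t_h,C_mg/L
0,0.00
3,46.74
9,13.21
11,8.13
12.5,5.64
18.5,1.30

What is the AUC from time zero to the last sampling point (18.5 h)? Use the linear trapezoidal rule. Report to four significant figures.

Trapezoidal AUC_0→18.5:
  [0→3]: (0.00+46.74)/2 × 3 = 70.11
  [3→9]: (46.74+13.21)/2 × 6 = 179.85
  [9→11]: (13.21+8.13)/2 × 2 = 21.34
  [11→12.5]: (8.13+5.64)/2 × 1.5 = 10.3275
  [12.5→18.5]: (5.64+1.30)/2 × 6 = 20.82
  Sum = 302.4475 mg/L·h

AUC = 302.4 mg/L·h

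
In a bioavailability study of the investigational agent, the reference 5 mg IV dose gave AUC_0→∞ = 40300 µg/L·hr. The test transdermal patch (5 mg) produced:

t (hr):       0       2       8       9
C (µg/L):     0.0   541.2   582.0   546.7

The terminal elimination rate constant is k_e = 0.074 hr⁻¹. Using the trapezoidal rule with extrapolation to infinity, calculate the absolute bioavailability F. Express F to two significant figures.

Trapezoidal AUC_0→9 (transdermal patch):
  [0→2]: (0.0+541.2)/2 × 2 = 541.2
  [2→8]: (541.2+582.0)/2 × 6 = 3369.6
  [8→9]: (582.0+546.7)/2 × 1 = 564.35
  Sum = 4475.15 µg/L·hr
Tail: C_last/k_e = 546.7/0.074 = 7387.838
AUC_0→∞ (transdermal patch) = 4475.15 + 7387.838 = 11862.988 µg/L·hr
F = (AUC_ev/D_ev)/(AUC_iv/D_iv) = (11862.988/5)/(40300/5) = 2372.5976/8060 = 0.2944

F = 0.29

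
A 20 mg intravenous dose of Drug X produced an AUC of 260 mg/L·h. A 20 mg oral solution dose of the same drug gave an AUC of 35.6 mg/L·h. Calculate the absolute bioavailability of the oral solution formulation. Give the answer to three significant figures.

F = (AUC_ev / D_ev) / (AUC_iv / D_iv)
  = (35.6/20) / (260/20)
  = 1.78 / 13 = 0.1369

F = 0.137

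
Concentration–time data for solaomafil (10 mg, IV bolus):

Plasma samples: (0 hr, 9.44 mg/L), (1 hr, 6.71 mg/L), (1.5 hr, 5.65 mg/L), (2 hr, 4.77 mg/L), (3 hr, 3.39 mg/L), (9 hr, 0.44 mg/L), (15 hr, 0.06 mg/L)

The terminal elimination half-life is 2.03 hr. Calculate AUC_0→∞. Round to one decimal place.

Trapezoidal AUC_0→15:
  [0→1]: (9.44+6.71)/2 × 1 = 8.075
  [1→1.5]: (6.71+5.65)/2 × 0.5 = 3.09
  [1.5→2]: (5.65+4.77)/2 × 0.5 = 2.605
  [2→3]: (4.77+3.39)/2 × 1 = 4.08
  [3→9]: (3.39+0.44)/2 × 6 = 11.49
  [9→15]: (0.44+0.06)/2 × 6 = 1.5
  Sum = 30.84 mg/L·hr
k_e = ln2 / t½ = 0.693147 / 2.03 = 0.3415 hr^-1
Extrapolated tail: C_last / k_e = 0.06 / 0.3415 = 0.176
AUC_0→∞ = 30.84 + 0.176 = 31.016 mg/L·hr

AUC = 31.0 mg/L·hr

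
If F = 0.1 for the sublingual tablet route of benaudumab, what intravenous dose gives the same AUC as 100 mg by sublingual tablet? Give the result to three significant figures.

D_iv = 10.0 mg

Systemic exposure from an extravascular dose = F × D_ev, so the equivalent IV dose is F × D_ev.
D_iv = F × D_ev = 0.1 × 100 = 10 mg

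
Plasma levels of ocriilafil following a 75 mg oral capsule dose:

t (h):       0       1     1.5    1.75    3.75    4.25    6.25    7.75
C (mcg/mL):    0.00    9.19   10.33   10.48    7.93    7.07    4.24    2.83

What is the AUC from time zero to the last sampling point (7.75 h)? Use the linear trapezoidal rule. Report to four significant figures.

Trapezoidal AUC_0→7.75:
  [0→1]: (0.00+9.19)/2 × 1 = 4.595
  [1→1.5]: (9.19+10.33)/2 × 0.5 = 4.88
  [1.5→1.75]: (10.33+10.48)/2 × 0.25 = 2.60125
  [1.75→3.75]: (10.48+7.93)/2 × 2 = 18.41
  [3.75→4.25]: (7.93+7.07)/2 × 0.5 = 3.75
  [4.25→6.25]: (7.07+4.24)/2 × 2 = 11.31
  [6.25→7.75]: (4.24+2.83)/2 × 1.5 = 5.3025
  Sum = 50.84875 mcg/mL·h

AUC = 50.85 mcg/mL·h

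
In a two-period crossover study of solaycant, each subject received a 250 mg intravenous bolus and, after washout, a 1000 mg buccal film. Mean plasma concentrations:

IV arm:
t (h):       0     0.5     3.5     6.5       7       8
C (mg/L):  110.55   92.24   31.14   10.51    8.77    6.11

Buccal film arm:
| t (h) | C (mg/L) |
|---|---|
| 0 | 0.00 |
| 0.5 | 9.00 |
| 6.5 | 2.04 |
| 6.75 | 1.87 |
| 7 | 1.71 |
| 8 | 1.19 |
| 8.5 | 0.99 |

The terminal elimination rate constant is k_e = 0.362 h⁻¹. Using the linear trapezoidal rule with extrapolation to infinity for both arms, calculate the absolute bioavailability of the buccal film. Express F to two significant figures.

F = 0.031

Trapezoidal AUC_0→8 (IV):
  [0→0.5]: (110.55+92.24)/2 × 0.5 = 50.6975
  [0.5→3.5]: (92.24+31.14)/2 × 3 = 185.07
  [3.5→6.5]: (31.14+10.51)/2 × 3 = 62.475
  [6.5→7]: (10.51+8.77)/2 × 0.5 = 4.82
  [7→8]: (8.77+6.11)/2 × 1 = 7.44
  Sum = 310.5025 mg/L·h
IV tail: 6.11/0.362 = 16.878; AUC_iv,0→∞ = 310.5025 + 16.878 = 327.3805 mg/L·h
Trapezoidal AUC_0→8.5 (buccal film):
  [0→0.5]: (0.00+9.00)/2 × 0.5 = 2.25
  [0.5→6.5]: (9.00+2.04)/2 × 6 = 33.12
  [6.5→6.75]: (2.04+1.87)/2 × 0.25 = 0.48875
  [6.75→7]: (1.87+1.71)/2 × 0.25 = 0.4475
  [7→8]: (1.71+1.19)/2 × 1 = 1.45
  [8→8.5]: (1.19+0.99)/2 × 0.5 = 0.545
  Sum = 38.30125 mg/L·h
buccal film tail: 0.99/0.362 = 2.735; AUC_ev,0→∞ = 38.30125 + 2.735 = 41.03625 mg/L·h
F = (AUC_ev/D_ev)/(AUC_iv/D_iv) = (41.03625/1000)/(327.3805/250) = 0.04103625/1.309522 = 0.0313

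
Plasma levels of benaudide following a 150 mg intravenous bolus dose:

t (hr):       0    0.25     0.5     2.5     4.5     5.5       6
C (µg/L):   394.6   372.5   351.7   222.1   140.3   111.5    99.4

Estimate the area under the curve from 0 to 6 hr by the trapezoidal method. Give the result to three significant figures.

Trapezoidal AUC_0→6:
  [0→0.25]: (394.6+372.5)/2 × 0.25 = 95.8875
  [0.25→0.5]: (372.5+351.7)/2 × 0.25 = 90.525
  [0.5→2.5]: (351.7+222.1)/2 × 2 = 573.8
  [2.5→4.5]: (222.1+140.3)/2 × 2 = 362.4
  [4.5→5.5]: (140.3+111.5)/2 × 1 = 125.9
  [5.5→6]: (111.5+99.4)/2 × 0.5 = 52.725
  Sum = 1301.2375 µg/L·hr

AUC = 1300 µg/L·hr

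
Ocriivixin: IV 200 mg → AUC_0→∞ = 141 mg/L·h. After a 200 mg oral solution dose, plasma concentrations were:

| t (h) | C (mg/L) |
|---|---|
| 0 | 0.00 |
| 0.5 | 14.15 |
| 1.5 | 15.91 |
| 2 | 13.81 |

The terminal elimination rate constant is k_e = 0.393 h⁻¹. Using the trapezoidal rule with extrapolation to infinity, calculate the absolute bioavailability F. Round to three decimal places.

F = 0.434

Trapezoidal AUC_0→2 (oral solution):
  [0→0.5]: (0.00+14.15)/2 × 0.5 = 3.5375
  [0.5→1.5]: (14.15+15.91)/2 × 1 = 15.03
  [1.5→2]: (15.91+13.81)/2 × 0.5 = 7.43
  Sum = 25.9975 mg/L·h
Tail: C_last/k_e = 13.81/0.393 = 35.140
AUC_0→∞ (oral solution) = 25.9975 + 35.140 = 61.1375 mg/L·h
F = (AUC_ev/D_ev)/(AUC_iv/D_iv) = (61.1375/200)/(141/200) = 0.3056875/0.705 = 0.4336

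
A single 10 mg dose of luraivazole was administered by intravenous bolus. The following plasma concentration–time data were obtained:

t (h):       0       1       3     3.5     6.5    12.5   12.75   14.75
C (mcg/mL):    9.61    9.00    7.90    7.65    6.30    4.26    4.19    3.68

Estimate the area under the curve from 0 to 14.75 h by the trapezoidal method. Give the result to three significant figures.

AUC = 91.6 mcg/mL·h

Trapezoidal AUC_0→14.75:
  [0→1]: (9.61+9.00)/2 × 1 = 9.305
  [1→3]: (9.00+7.90)/2 × 2 = 16.9
  [3→3.5]: (7.90+7.65)/2 × 0.5 = 3.8875
  [3.5→6.5]: (7.65+6.30)/2 × 3 = 20.925
  [6.5→12.5]: (6.30+4.26)/2 × 6 = 31.68
  [12.5→12.75]: (4.26+4.19)/2 × 0.25 = 1.05625
  [12.75→14.75]: (4.19+3.68)/2 × 2 = 7.87
  Sum = 91.62375 mcg/mL·h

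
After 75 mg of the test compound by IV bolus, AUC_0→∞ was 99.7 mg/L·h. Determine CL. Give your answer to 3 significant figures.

CL = 0.752 L/h

CL = Dose_iv / AUC_0→∞
   = 75 / 99.7 = 0.752257 L/h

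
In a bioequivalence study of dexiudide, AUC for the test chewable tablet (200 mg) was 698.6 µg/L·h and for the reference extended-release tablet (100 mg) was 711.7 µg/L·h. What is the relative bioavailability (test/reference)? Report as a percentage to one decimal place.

F_rel = 49.1%

F_rel = (AUC_test/D_test) / (AUC_ref/D_ref)
      = (698.6/200) / (711.7/100)
      = 3.493 / 7.117 = 0.4908 = 49.08%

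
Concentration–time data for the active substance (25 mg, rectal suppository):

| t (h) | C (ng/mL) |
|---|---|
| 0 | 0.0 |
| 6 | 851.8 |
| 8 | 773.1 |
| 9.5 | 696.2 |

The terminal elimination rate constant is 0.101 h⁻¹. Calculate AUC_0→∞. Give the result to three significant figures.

Trapezoidal AUC_0→9.5:
  [0→6]: (0.0+851.8)/2 × 6 = 2555.4
  [6→8]: (851.8+773.1)/2 × 2 = 1624.9
  [8→9.5]: (773.1+696.2)/2 × 1.5 = 1101.975
  Sum = 5282.275 ng/mL·h
Extrapolated tail: C_last / k_e = 696.2 / 0.101 = 6893.069
AUC_0→∞ = 5282.275 + 6893.069 = 12175.344 ng/mL·h

AUC = 12200 ng/mL·h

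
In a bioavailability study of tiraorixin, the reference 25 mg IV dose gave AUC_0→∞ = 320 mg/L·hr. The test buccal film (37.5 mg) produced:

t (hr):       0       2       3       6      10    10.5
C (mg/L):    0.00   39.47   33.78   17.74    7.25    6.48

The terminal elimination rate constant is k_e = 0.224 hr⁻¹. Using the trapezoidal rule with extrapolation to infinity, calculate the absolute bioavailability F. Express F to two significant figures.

F = 0.49

Trapezoidal AUC_0→10.5 (buccal film):
  [0→2]: (0.00+39.47)/2 × 2 = 39.47
  [2→3]: (39.47+33.78)/2 × 1 = 36.625
  [3→6]: (33.78+17.74)/2 × 3 = 77.28
  [6→10]: (17.74+7.25)/2 × 4 = 49.98
  [10→10.5]: (7.25+6.48)/2 × 0.5 = 3.4325
  Sum = 206.7875 mg/L·hr
Tail: C_last/k_e = 6.48/0.224 = 28.929
AUC_0→∞ (buccal film) = 206.7875 + 28.929 = 235.7165 mg/L·hr
F = (AUC_ev/D_ev)/(AUC_iv/D_iv) = (235.7165/37.5)/(320/25) = 6.28577/12.8 = 0.4911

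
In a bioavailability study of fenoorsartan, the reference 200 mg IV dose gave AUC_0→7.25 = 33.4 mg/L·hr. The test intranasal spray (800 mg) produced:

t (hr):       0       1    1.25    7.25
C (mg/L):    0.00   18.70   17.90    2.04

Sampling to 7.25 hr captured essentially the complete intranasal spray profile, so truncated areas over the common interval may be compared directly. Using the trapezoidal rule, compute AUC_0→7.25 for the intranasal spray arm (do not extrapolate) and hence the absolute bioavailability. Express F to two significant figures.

Trapezoidal AUC_0→7.25 (intranasal spray):
  [0→1]: (0.00+18.70)/2 × 1 = 9.35
  [1→1.25]: (18.70+17.90)/2 × 0.25 = 4.575
  [1.25→7.25]: (17.90+2.04)/2 × 6 = 59.82
  Sum = 73.745 mg/L·hr
F = (AUC_ev/D_ev)/(AUC_iv/D_iv) = (73.745/800)/(33.4/200) = 0.09218125/0.167 = 0.5520

F = 0.55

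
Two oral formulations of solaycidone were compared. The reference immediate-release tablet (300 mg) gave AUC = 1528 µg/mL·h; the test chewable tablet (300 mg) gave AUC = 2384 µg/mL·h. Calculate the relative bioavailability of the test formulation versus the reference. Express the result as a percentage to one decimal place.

F_rel = (AUC_test/D_test) / (AUC_ref/D_ref)
      = (2384/300) / (1528/300)
      = 7.94667 / 5.09333 = 1.5602 = 156.02%

F_rel = 156.0%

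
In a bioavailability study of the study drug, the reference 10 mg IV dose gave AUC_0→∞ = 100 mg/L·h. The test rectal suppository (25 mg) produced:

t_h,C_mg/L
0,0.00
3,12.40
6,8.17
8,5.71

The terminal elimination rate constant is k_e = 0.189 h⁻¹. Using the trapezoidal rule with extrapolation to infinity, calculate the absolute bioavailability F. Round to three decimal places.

Trapezoidal AUC_0→8 (rectal suppository):
  [0→3]: (0.00+12.40)/2 × 3 = 18.6
  [3→6]: (12.40+8.17)/2 × 3 = 30.855
  [6→8]: (8.17+5.71)/2 × 2 = 13.88
  Sum = 63.335 mg/L·h
Tail: C_last/k_e = 5.71/0.189 = 30.212
AUC_0→∞ (rectal suppository) = 63.335 + 30.212 = 93.547 mg/L·h
F = (AUC_ev/D_ev)/(AUC_iv/D_iv) = (93.547/25)/(100/10) = 3.74188/10 = 0.3742

F = 0.374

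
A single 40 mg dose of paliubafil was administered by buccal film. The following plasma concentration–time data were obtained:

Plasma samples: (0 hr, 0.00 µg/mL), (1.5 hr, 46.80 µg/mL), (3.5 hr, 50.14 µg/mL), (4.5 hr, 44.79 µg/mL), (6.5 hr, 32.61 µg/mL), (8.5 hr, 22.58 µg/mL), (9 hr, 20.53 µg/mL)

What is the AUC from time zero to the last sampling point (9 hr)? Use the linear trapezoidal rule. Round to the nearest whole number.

Trapezoidal AUC_0→9:
  [0→1.5]: (0.00+46.80)/2 × 1.5 = 35.1
  [1.5→3.5]: (46.80+50.14)/2 × 2 = 96.94
  [3.5→4.5]: (50.14+44.79)/2 × 1 = 47.465
  [4.5→6.5]: (44.79+32.61)/2 × 2 = 77.4
  [6.5→8.5]: (32.61+22.58)/2 × 2 = 55.19
  [8.5→9]: (22.58+20.53)/2 × 0.5 = 10.7775
  Sum = 322.8725 µg/mL·hr

AUC = 323 µg/mL·hr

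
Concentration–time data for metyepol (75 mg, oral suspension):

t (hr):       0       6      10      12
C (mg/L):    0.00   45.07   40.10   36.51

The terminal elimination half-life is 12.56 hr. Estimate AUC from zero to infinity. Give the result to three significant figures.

AUC = 1040 mg/L·hr

Trapezoidal AUC_0→12:
  [0→6]: (0.00+45.07)/2 × 6 = 135.21
  [6→10]: (45.07+40.10)/2 × 4 = 170.34
  [10→12]: (40.10+36.51)/2 × 2 = 76.61
  Sum = 382.16 mg/L·hr
k_e = ln2 / t½ = 0.693147 / 12.56 = 0.0552 hr^-1
Extrapolated tail: C_last / k_e = 36.51 / 0.0552 = 661.413
AUC_0→∞ = 382.16 + 661.413 = 1043.573 mg/L·hr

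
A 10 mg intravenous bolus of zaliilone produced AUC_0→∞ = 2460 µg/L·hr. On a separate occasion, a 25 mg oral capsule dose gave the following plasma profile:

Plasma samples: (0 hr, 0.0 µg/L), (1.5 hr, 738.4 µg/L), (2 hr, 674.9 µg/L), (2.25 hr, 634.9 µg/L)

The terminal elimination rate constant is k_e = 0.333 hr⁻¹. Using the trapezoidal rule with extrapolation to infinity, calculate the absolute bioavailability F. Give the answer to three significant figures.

F = 0.484

Trapezoidal AUC_0→2.25 (oral capsule):
  [0→1.5]: (0.0+738.4)/2 × 1.5 = 553.8
  [1.5→2]: (738.4+674.9)/2 × 0.5 = 353.325
  [2→2.25]: (674.9+634.9)/2 × 0.25 = 163.725
  Sum = 1070.85 µg/L·hr
Tail: C_last/k_e = 634.9/0.333 = 1906.607
AUC_0→∞ (oral capsule) = 1070.85 + 1906.607 = 2977.457 µg/L·hr
F = (AUC_ev/D_ev)/(AUC_iv/D_iv) = (2977.457/25)/(2460/10) = 119.09828/246 = 0.4841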